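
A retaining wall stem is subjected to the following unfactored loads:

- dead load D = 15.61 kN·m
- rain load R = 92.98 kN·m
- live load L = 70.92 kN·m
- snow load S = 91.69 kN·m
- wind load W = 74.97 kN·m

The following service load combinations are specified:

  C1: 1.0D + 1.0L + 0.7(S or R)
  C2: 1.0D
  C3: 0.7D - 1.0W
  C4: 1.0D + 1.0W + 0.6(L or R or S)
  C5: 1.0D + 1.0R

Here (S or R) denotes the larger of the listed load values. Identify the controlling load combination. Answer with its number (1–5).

Combination 1

(S or R) → R = 92.98 kN·m; (L or R or S) → R = 92.98 kN·m.
C1: 1.0(15.61) + 1.0(70.92) + 0.7(92.98) = 15.61 + 70.92 + 65.09 = 151.62
C2: 1.0(15.61) = 15.61
C3: 0.7(15.61) - 1.0(74.97) = 10.93 - 74.97 = -64.04
C4: 1.0(15.61) + 1.0(74.97) + 0.6(92.98) = 15.61 + 74.97 + 55.79 = 146.37
C5: 1.0(15.61) + 1.0(92.98) = 15.61 + 92.98 = 108.59
The largest value is 151.62 kN·m from combination 1.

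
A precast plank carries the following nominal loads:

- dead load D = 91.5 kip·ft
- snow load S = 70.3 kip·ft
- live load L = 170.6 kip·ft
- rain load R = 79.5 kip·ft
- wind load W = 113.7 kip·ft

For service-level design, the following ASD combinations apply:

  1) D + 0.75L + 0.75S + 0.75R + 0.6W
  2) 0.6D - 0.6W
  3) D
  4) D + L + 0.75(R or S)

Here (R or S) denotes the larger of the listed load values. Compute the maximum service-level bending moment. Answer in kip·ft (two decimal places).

(R or S) → R = 79.5 kip·ft.
1) 1.0(91.5) + 0.75(170.6) + 0.75(70.3) + 0.75(79.5) + 0.6(113.7) = 400.02
2) 0.6(91.5) - 0.6(113.7) = 54.90 - 68.22 = -13.32
3) 1.0(91.5) = 91.50
4) 1.0(91.5) + 1.0(170.6) + 0.75(79.5) = 91.50 + 170.60 + 59.63 = 321.73
Combination 1 governs: M = 400.02 kip·ft.

400.02 kip·ft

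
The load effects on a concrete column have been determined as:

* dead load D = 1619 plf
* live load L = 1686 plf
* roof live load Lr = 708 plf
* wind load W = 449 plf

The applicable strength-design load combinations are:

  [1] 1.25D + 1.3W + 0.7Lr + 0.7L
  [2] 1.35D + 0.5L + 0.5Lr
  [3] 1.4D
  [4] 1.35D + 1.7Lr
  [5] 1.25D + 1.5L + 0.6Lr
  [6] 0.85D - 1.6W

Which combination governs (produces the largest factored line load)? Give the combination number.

[1] 1.25(1619) + 1.3(449) + 0.7(708) + 0.7(1686) = 2023.8 + 583.7 + 495.6 + 1180.2 = 4283.3
[2] 1.35(1619) + 0.5(1686) + 0.5(708) = 2185.7 + 843.0 + 354.0 = 3382.7
[3] 1.4(1619) = 2266.6
[4] 1.35(1619) + 1.7(708) = 2185.7 + 1203.6 = 3389.3
[5] 1.25(1619) + 1.5(1686) + 0.6(708) = 2023.8 + 2529.0 + 424.8 = 4977.6
[6] 0.85(1619) - 1.6(449) = 1376.2 - 718.4 = 657.8
The largest value is 4977.6 plf from combination 5.

Combination 5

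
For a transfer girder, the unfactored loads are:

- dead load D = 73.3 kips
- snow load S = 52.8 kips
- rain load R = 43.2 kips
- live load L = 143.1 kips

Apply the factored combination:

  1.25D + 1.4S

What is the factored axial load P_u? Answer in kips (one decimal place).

165.5 kips

1.25(73.3) + 1.4(52.8) = 165.5
P_u = 165.5 kips.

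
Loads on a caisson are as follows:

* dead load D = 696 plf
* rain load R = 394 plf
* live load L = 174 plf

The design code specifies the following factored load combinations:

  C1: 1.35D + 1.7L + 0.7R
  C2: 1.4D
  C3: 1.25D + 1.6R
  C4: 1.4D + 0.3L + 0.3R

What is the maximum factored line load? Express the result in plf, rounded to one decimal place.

1511.2 plf

C1: 1.35(696) + 1.7(174) + 0.7(394) = 1511.2
C2: 1.4(696) = 974.4
C3: 1.25(696) + 1.6(394) = 1500.4
C4: 1.4(696) + 0.3(174) + 0.3(394) = 1144.8
Combination 1 governs: w_u = 1511.2 plf.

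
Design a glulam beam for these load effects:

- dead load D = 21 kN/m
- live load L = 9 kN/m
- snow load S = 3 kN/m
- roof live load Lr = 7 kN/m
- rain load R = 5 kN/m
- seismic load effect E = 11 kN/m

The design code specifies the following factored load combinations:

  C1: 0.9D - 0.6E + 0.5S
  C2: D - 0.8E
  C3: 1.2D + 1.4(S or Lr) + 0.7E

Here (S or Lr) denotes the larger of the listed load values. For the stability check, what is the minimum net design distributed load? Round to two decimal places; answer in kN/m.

12.20 kN/m

(S or Lr) → Lr = 7 kN/m.
C1: 0.9(21) - 0.6(11) + 0.5(3) = 13.80
C2: 1.0(21) - 0.8(11) = 12.20
C3: 1.2(21) + 1.4(7) + 0.7(11) = 42.70
Combination 2 gives the minimum: 12.20 kN/m.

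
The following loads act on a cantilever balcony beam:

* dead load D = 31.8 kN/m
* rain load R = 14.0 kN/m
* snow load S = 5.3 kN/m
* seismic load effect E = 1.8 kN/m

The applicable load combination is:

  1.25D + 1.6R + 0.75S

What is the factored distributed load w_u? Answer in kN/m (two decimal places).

1.25(31.8) + 1.6(14.0) + 0.75(5.3) = 66.13
w_u = 66.13 kN/m.

66.13 kN/m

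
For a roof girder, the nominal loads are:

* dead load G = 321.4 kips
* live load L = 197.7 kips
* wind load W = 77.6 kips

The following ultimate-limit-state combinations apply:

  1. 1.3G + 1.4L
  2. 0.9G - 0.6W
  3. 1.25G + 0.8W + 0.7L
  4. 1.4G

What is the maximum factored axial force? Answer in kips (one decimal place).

1. 1.3(321.4) + 1.4(197.7) = 417.8 + 276.8 = 694.6
2. 0.9(321.4) - 0.6(77.6) = 289.3 - 46.6 = 242.7
3. 1.25(321.4) + 0.8(77.6) + 0.7(197.7) = 602.2
4. 1.4(321.4) = 450.0
Combination 1 governs: P_u = 694.6 kips.

694.6 kips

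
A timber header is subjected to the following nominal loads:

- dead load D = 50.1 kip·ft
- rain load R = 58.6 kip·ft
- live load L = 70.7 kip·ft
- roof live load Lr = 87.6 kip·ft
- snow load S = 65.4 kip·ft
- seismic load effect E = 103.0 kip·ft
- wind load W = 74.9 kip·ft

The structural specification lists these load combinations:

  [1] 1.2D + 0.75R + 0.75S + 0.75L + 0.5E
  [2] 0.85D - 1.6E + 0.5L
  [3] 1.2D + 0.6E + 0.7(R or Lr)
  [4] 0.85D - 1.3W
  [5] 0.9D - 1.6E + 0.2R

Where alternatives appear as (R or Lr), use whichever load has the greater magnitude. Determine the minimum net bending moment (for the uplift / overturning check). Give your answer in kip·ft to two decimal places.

-107.99 kip·ft

(R or Lr) → Lr = 87.6 kip·ft.
[1] 1.2(50.1) + 0.75(58.6) + 0.75(65.4) + 0.75(70.7) + 0.5(103.0) = 257.65
[2] 0.85(50.1) - 1.6(103.0) + 0.5(70.7) = -86.87
[3] 1.2(50.1) + 0.6(103.0) + 0.7(87.6) = 183.24
[4] 0.85(50.1) - 1.3(74.9) = -54.79
[5] 0.9(50.1) - 1.6(103.0) + 0.2(58.6) = -107.99
Combination 5 gives the minimum: -107.99 kip·ft.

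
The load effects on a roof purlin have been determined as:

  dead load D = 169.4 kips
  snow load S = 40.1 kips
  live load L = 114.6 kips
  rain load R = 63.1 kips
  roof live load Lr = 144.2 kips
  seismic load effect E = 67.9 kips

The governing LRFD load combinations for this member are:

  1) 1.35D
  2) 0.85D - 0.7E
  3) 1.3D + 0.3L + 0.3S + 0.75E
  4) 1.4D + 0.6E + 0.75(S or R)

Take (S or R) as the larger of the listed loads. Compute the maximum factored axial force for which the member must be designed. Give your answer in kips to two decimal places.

325.23 kips

(S or R) → R = 63.1 kips.
1) 1.35(169.4) = 228.69
2) 0.85(169.4) - 0.7(67.9) = 96.46
3) 1.3(169.4) + 0.3(114.6) + 0.3(40.1) + 0.75(67.9) = 317.56
4) 1.4(169.4) + 0.6(67.9) + 0.75(63.1) = 325.23
Maximum is from combination 4.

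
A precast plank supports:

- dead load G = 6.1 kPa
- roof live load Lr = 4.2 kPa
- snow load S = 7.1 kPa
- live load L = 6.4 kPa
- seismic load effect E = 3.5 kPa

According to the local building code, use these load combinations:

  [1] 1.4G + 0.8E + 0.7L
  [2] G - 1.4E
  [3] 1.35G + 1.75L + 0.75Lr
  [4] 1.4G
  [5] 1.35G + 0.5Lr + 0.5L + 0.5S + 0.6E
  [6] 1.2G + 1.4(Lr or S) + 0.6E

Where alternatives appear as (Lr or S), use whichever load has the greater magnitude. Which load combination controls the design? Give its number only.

Combination 3

(Lr or S) → S = 7.1 kPa.
[1] 1.4(6.1) + 0.8(3.5) + 0.7(6.4) = 15.82
[2] 1.0(6.1) - 1.4(3.5) = 1.20
[3] 1.35(6.1) + 1.75(6.4) + 0.75(4.2) = 22.59
[4] 1.4(6.1) = 8.54
[5] 1.35(6.1) + 0.5(4.2) + 0.5(6.4) + 0.5(7.1) + 0.6(3.5) = 19.19
[6] 1.2(6.1) + 1.4(7.1) + 0.6(3.5) = 19.36
The largest value is 22.59 kPa from combination 3.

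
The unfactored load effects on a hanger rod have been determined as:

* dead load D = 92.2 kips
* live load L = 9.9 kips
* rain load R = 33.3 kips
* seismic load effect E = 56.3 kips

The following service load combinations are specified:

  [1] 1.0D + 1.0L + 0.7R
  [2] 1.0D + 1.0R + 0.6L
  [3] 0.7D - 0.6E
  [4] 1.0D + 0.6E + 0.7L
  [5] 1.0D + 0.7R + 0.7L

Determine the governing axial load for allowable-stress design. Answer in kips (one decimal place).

[1] 1.0(92.2) + 1.0(9.9) + 0.7(33.3) = 92.2 + 9.9 + 23.3 = 125.4
[2] 1.0(92.2) + 1.0(33.3) + 0.6(9.9) = 92.2 + 33.3 + 5.9 = 131.4
[3] 0.7(92.2) - 0.6(56.3) = 30.8
[4] 1.0(92.2) + 0.6(56.3) + 0.7(9.9) = 92.2 + 33.8 + 6.9 = 132.9
[5] 1.0(92.2) + 0.7(33.3) + 0.7(9.9) = 92.2 + 23.3 + 6.9 = 122.4
The controlling combination is 4, giving 132.9 kips.

132.9 kips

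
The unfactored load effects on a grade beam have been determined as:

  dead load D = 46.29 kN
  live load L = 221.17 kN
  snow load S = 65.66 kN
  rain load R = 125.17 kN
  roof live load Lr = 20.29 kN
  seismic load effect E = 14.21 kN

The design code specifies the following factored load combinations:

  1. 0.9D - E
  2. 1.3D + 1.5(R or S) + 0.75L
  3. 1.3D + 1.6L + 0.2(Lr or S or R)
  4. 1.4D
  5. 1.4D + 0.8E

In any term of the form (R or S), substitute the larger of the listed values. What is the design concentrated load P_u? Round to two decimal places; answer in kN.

(R or S) → R = 125.17 kN; (Lr or S or R) → R = 125.17 kN.
1. 0.9(46.29) - 1.0(14.21) = 41.66 - 14.21 = 27.45
2. 1.3(46.29) + 1.5(125.17) + 0.75(221.17) = 413.81
3. 1.3(46.29) + 1.6(221.17) + 0.2(125.17) = 60.18 + 353.87 + 25.03 = 439.08
4. 1.4(46.29) = 64.81
5. 1.4(46.29) + 0.8(14.21) = 76.17
Combination 3 governs: P_u = 439.08 kN.

439.08 kN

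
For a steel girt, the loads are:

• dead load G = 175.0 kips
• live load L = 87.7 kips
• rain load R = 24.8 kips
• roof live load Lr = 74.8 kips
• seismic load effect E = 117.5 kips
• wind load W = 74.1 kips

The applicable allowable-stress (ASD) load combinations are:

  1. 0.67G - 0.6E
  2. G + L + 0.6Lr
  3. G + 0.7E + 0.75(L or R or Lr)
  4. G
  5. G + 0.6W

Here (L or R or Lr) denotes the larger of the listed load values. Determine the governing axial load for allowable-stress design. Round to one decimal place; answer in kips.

323.0 kips

(L or R or Lr) → L = 87.7 kips.
1. 0.67(175.0) - 0.6(117.5) = 46.8
2. 1.0(175.0) + 1.0(87.7) + 0.6(74.8) = 307.6
3. 1.0(175.0) + 0.7(117.5) + 0.75(87.7) = 323.0
4. 1.0(175.0) = 175.0
5. 1.0(175.0) + 0.6(74.1) = 219.5
Combination 3 governs: P = 323.0 kips.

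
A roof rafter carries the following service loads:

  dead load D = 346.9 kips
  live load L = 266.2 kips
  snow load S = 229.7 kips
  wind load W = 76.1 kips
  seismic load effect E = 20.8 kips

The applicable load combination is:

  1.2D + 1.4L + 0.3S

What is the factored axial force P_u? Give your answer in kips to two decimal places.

1.2(346.9) + 1.4(266.2) + 0.3(229.7) = 416.28 + 372.68 + 68.91 = 857.87
P_u = 857.87 kips.

857.87 kips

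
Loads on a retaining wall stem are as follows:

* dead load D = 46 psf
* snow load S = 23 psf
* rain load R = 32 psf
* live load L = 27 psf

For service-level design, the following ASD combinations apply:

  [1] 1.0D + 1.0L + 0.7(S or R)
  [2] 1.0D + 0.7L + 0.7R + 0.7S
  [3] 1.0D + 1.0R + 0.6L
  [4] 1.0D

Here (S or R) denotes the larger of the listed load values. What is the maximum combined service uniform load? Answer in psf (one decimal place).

(S or R) → R = 32 psf.
[1] 1.0(46) + 1.0(27) + 0.7(32) = 95.4
[2] 1.0(46) + 0.7(27) + 0.7(32) + 0.7(23) = 103.4
[3] 1.0(46) + 1.0(32) + 0.6(27) = 94.2
[4] 1.0(46) = 46.0
The controlling combination is 2, giving 103.4 psf.

103.4 psf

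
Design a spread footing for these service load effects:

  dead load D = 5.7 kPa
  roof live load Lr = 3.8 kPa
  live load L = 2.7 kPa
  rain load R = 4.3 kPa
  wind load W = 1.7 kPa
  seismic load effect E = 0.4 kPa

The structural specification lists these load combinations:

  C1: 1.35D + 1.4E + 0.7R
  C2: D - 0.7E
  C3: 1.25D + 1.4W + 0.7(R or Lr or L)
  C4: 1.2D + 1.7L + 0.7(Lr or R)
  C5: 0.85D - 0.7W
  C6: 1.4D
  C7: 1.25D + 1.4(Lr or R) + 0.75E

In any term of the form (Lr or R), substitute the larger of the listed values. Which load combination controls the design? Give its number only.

Combination 4

(R or Lr or L) → R = 4.3 kPa; (Lr or R) → R = 4.3 kPa.
C1: 1.35(5.7) + 1.4(0.4) + 0.7(4.3) = 7.70 + 0.56 + 3.01 = 11.27
C2: 1.0(5.7) - 0.7(0.4) = 5.70 - 0.28 = 5.42
C3: 1.25(5.7) + 1.4(1.7) + 0.7(4.3) = 7.13 + 2.38 + 3.01 = 12.52
C4: 1.2(5.7) + 1.7(2.7) + 0.7(4.3) = 6.84 + 4.59 + 3.01 = 14.44
C5: 0.85(5.7) - 0.7(1.7) = 4.85 - 1.19 = 3.66
C6: 1.4(5.7) = 7.98
C7: 1.25(5.7) + 1.4(4.3) + 0.75(0.4) = 7.13 + 6.02 + 0.30 = 13.45
The largest value is 14.44 kPa from combination 4.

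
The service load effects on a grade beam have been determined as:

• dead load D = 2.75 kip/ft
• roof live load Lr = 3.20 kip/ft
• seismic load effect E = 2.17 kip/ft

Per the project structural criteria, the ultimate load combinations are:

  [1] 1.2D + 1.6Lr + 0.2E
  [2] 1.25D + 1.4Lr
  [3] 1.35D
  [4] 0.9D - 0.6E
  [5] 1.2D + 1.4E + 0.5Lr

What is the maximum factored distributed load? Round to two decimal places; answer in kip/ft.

8.85 kip/ft

[1] 1.2(2.75) + 1.6(3.20) + 0.2(2.17) = 3.30 + 5.12 + 0.43 = 8.85
[2] 1.25(2.75) + 1.4(3.20) = 3.44 + 4.48 = 7.92
[3] 1.35(2.75) = 3.71
[4] 0.9(2.75) - 0.6(2.17) = 1.17
[5] 1.2(2.75) + 1.4(2.17) + 0.5(3.20) = 3.30 + 3.04 + 1.60 = 7.94
The controlling combination is 1, giving 8.85 kip/ft.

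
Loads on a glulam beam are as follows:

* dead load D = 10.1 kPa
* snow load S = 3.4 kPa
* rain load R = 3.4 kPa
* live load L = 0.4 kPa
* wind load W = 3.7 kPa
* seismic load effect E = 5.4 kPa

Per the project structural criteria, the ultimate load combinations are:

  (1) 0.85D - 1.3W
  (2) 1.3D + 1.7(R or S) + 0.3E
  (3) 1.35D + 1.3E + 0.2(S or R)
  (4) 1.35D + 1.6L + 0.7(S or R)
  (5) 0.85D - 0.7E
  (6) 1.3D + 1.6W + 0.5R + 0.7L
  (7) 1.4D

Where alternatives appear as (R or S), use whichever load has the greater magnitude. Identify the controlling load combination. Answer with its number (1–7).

Combination 3

(R or S) → R = 3.4 kPa; (S or R) → S = 3.4 kPa.
(1) 0.85(10.1) - 1.3(3.7) = 8.59 - 4.81 = 3.78
(2) 1.3(10.1) + 1.7(3.4) + 0.3(5.4) = 13.13 + 5.78 + 1.62 = 20.53
(3) 1.35(10.1) + 1.3(5.4) + 0.2(3.4) = 13.64 + 7.02 + 0.68 = 21.34
(4) 1.35(10.1) + 1.6(0.4) + 0.7(3.4) = 13.64 + 0.64 + 2.38 = 16.66
(5) 0.85(10.1) - 0.7(5.4) = 8.59 - 3.78 = 4.81
(6) 1.3(10.1) + 1.6(3.7) + 0.5(3.4) + 0.7(0.4) = 13.13 + 5.92 + 1.70 + 0.28 = 21.03
(7) 1.4(10.1) = 14.14
The largest value is 21.34 kPa from combination 3.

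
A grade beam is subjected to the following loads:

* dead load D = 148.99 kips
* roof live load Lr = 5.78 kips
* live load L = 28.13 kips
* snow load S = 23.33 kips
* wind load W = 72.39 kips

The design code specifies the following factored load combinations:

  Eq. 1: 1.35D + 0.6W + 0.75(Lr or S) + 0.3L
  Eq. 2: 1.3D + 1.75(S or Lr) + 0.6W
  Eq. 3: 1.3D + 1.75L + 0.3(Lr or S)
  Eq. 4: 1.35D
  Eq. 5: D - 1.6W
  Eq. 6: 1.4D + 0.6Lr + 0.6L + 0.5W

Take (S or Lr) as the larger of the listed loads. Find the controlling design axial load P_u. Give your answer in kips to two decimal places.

277.95 kips

(Lr or S) → S = 23.33 kips; (S or Lr) → S = 23.33 kips.
Eq. 1: 1.35(148.99) + 0.6(72.39) + 0.75(23.33) + 0.3(28.13) = 270.51
Eq. 2: 1.3(148.99) + 1.75(23.33) + 0.6(72.39) = 277.95
Eq. 3: 1.3(148.99) + 1.75(28.13) + 0.3(23.33) = 249.91
Eq. 4: 1.35(148.99) = 201.14
Eq. 5: 1.0(148.99) - 1.6(72.39) = 33.17
Eq. 6: 1.4(148.99) + 0.6(5.78) + 0.6(28.13) + 0.5(72.39) = 265.13
Maximum is from combination 2.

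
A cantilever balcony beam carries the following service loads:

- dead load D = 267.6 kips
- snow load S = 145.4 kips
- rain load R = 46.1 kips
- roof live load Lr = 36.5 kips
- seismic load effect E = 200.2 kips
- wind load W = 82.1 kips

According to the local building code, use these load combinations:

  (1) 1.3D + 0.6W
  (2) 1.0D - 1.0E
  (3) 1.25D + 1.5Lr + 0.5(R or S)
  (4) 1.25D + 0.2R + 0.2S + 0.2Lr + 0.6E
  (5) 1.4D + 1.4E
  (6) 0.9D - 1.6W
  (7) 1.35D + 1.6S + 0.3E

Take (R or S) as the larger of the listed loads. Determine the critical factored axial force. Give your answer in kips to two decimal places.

(R or S) → S = 145.4 kips.
(1) 1.3(267.6) + 0.6(82.1) = 397.14
(2) 1.0(267.6) - 1.0(200.2) = 67.40
(3) 1.25(267.6) + 1.5(36.5) + 0.5(145.4) = 461.95
(4) 1.25(267.6) + 0.2(46.1) + 0.2(145.4) + 0.2(36.5) + 0.6(200.2) = 500.22
(5) 1.4(267.6) + 1.4(200.2) = 654.92
(6) 0.9(267.6) - 1.6(82.1) = 109.48
(7) 1.35(267.6) + 1.6(145.4) + 0.3(200.2) = 653.96
The controlling combination is 5, giving 654.92 kips.

654.92 kips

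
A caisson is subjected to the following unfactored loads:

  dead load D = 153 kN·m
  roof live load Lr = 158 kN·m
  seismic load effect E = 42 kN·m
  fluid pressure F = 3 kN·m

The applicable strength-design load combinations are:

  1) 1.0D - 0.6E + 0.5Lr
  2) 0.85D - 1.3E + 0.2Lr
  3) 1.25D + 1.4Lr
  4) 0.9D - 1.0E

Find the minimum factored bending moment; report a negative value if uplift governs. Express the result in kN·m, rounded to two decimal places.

1) 1.0(153) - 0.6(42) + 0.5(158) = 153.00 - 25.20 + 79.00 = 206.80
2) 0.85(153) - 1.3(42) + 0.2(158) = 130.05 - 54.60 + 31.60 = 107.05
3) 1.25(153) + 1.4(158) = 191.25 + 221.20 = 412.45
4) 0.9(153) - 1.0(42) = 137.70 - 42.00 = 95.70
Combination 4 gives the minimum: 95.70 kN·m.

95.70 kN·m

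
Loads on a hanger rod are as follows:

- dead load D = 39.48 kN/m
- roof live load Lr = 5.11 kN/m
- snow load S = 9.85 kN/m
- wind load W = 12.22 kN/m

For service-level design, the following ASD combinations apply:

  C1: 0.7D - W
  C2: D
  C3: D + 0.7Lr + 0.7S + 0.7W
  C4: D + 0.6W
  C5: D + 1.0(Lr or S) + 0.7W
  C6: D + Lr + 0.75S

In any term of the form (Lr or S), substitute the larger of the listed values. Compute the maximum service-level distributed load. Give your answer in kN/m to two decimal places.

58.51 kN/m

(Lr or S) → S = 9.85 kN/m.
C1: 0.7(39.48) - 1.0(12.22) = 27.64 - 12.22 = 15.42
C2: 1.0(39.48) = 39.48
C3: 1.0(39.48) + 0.7(5.11) + 0.7(9.85) + 0.7(12.22) = 39.48 + 3.58 + 6.90 + 8.55 = 58.51
C4: 1.0(39.48) + 0.6(12.22) = 39.48 + 7.33 = 46.81
C5: 1.0(39.48) + 1.0(9.85) + 0.7(12.22) = 39.48 + 9.85 + 8.55 = 57.88
C6: 1.0(39.48) + 1.0(5.11) + 0.75(9.85) = 39.48 + 5.11 + 7.39 = 51.98
Maximum is from combination 3.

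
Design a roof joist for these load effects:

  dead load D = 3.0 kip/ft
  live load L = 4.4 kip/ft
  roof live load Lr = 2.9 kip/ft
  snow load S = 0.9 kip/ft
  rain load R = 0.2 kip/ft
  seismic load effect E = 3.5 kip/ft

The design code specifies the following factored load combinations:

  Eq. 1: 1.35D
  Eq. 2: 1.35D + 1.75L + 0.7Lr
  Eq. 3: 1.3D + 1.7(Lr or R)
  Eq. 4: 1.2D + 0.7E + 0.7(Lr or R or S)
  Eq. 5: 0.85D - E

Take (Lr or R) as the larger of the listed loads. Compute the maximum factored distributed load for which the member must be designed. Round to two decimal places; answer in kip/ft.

13.78 kip/ft

(Lr or R) → Lr = 2.9 kip/ft; (Lr or R or S) → Lr = 2.9 kip/ft.
Eq. 1: 1.35(3.0) = 4.05
Eq. 2: 1.35(3.0) + 1.75(4.4) + 0.7(2.9) = 4.05 + 7.70 + 2.03 = 13.78
Eq. 3: 1.3(3.0) + 1.7(2.9) = 3.90 + 4.93 = 8.83
Eq. 4: 1.2(3.0) + 0.7(3.5) + 0.7(2.9) = 3.60 + 2.45 + 2.03 = 8.08
Eq. 5: 0.85(3.0) - 1.0(3.5) = 2.55 - 3.50 = -0.95
Combination 2 governs: w_u = 13.78 kip/ft.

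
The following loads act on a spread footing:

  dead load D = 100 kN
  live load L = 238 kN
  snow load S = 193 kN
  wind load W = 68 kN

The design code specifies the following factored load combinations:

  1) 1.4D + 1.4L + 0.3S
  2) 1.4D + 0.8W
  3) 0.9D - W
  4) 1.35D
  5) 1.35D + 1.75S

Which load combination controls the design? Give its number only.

1) 1.4(100) + 1.4(238) + 0.3(193) = 140.00 + 333.20 + 57.90 = 531.10
2) 1.4(100) + 0.8(68) = 140.00 + 54.40 = 194.40
3) 0.9(100) - 1.0(68) = 90.00 - 68.00 = 22.00
4) 1.35(100) = 135.00
5) 1.35(100) + 1.75(193) = 135.00 + 337.75 = 472.75
The largest value is 531.10 kN from combination 1.

Combination 1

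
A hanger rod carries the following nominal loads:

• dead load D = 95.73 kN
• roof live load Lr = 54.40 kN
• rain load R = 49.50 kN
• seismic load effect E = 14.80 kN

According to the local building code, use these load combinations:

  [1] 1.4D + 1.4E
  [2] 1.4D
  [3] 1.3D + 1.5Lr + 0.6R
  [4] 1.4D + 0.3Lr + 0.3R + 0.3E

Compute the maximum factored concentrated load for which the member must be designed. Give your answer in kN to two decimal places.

235.75 kN

[1] 1.4(95.73) + 1.4(14.80) = 154.74
[2] 1.4(95.73) = 134.02
[3] 1.3(95.73) + 1.5(54.40) + 0.6(49.50) = 235.75
[4] 1.4(95.73) + 0.3(54.40) + 0.3(49.50) + 0.3(14.80) = 169.63
Maximum is from combination 3.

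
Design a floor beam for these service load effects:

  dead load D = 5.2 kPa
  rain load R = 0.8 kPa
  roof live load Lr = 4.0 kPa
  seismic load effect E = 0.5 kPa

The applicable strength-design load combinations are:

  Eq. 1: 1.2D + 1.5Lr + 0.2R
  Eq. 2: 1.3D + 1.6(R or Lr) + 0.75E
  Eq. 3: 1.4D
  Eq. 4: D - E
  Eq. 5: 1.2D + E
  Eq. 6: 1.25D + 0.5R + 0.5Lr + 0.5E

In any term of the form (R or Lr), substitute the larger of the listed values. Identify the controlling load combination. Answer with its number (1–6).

(R or Lr) → Lr = 4.0 kPa.
Eq. 1: 1.2(5.2) + 1.5(4.0) + 0.2(0.8) = 12.4
Eq. 2: 1.3(5.2) + 1.6(4.0) + 0.75(0.5) = 13.5
Eq. 3: 1.4(5.2) = 7.3
Eq. 4: 1.0(5.2) - 1.0(0.5) = 4.7
Eq. 5: 1.2(5.2) + 1.0(0.5) = 6.7
Eq. 6: 1.25(5.2) + 0.5(0.8) + 0.5(4.0) + 0.5(0.5) = 9.2
The largest value is 13.5 kPa from combination 2.

Combination 2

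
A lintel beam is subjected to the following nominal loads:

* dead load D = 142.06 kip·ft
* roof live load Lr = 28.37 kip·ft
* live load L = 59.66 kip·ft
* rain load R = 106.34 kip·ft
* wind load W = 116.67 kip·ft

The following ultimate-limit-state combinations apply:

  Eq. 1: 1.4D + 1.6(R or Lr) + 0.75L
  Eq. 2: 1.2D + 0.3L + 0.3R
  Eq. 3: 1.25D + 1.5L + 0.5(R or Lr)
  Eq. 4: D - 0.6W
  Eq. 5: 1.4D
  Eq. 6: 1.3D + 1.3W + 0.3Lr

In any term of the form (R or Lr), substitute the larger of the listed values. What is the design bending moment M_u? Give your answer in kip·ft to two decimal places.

413.77 kip·ft

(R or Lr) → R = 106.34 kip·ft.
Eq. 1: 1.4(142.06) + 1.6(106.34) + 0.75(59.66) = 198.88 + 170.14 + 44.75 = 413.77
Eq. 2: 1.2(142.06) + 0.3(59.66) + 0.3(106.34) = 170.47 + 17.90 + 31.90 = 220.27
Eq. 3: 1.25(142.06) + 1.5(59.66) + 0.5(106.34) = 177.58 + 89.49 + 53.17 = 320.24
Eq. 4: 1.0(142.06) - 0.6(116.67) = 142.06 - 70.00 = 72.06
Eq. 5: 1.4(142.06) = 198.88
Eq. 6: 1.3(142.06) + 1.3(116.67) + 0.3(28.37) = 184.68 + 151.67 + 8.51 = 344.86
Maximum is from combination 1.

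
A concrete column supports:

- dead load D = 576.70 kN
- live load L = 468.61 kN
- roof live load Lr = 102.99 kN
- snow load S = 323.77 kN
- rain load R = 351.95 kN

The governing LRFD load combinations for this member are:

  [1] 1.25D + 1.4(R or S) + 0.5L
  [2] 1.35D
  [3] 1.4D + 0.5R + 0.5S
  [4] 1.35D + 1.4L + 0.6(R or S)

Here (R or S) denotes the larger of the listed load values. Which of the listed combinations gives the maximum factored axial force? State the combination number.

(R or S) → R = 351.95 kN.
[1] 1.25(576.70) + 1.4(351.95) + 0.5(468.61) = 1447.91
[2] 1.35(576.70) = 778.55
[3] 1.4(576.70) + 0.5(351.95) + 0.5(323.77) = 1145.24
[4] 1.35(576.70) + 1.4(468.61) + 0.6(351.95) = 1645.77
The largest value is 1645.77 kN from combination 4.

Combination 4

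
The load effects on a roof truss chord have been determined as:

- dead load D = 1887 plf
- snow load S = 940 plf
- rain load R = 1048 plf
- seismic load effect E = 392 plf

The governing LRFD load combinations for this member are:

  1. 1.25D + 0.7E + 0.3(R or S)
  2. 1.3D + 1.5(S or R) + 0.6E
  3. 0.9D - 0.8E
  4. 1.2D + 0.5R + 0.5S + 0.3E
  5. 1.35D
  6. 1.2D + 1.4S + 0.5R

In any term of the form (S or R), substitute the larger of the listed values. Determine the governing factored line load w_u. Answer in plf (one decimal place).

(R or S) → R = 1048 plf; (S or R) → R = 1048 plf.
1. 1.25(1887) + 0.7(392) + 0.3(1048) = 2358.8 + 274.4 + 314.4 = 2947.6
2. 1.3(1887) + 1.5(1048) + 0.6(392) = 2453.1 + 1572.0 + 235.2 = 4260.3
3. 0.9(1887) - 0.8(392) = 1698.3 - 313.6 = 1384.7
4. 1.2(1887) + 0.5(1048) + 0.5(940) + 0.3(392) = 2264.4 + 524.0 + 470.0 + 117.6 = 3376.0
5. 1.35(1887) = 2547.5
6. 1.2(1887) + 1.4(940) + 0.5(1048) = 2264.4 + 1316.0 + 524.0 = 4104.4
Maximum is from combination 2.

4260.3 plf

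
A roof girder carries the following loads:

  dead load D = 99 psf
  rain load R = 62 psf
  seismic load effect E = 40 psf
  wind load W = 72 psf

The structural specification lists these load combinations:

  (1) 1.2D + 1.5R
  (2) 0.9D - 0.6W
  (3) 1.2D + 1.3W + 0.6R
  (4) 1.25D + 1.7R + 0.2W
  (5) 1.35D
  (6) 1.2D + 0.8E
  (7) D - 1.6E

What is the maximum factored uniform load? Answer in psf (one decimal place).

249.6 psf

(1) 1.2(99) + 1.5(62) = 118.8 + 93.0 = 211.8
(2) 0.9(99) - 0.6(72) = 89.1 - 43.2 = 45.9
(3) 1.2(99) + 1.3(72) + 0.6(62) = 118.8 + 93.6 + 37.2 = 249.6
(4) 1.25(99) + 1.7(62) + 0.2(72) = 123.8 + 105.4 + 14.4 = 243.6
(5) 1.35(99) = 133.7
(6) 1.2(99) + 0.8(40) = 118.8 + 32.0 = 150.8
(7) 1.0(99) - 1.6(40) = 99.0 - 64.0 = 35.0
The controlling combination is 3, giving 249.6 psf.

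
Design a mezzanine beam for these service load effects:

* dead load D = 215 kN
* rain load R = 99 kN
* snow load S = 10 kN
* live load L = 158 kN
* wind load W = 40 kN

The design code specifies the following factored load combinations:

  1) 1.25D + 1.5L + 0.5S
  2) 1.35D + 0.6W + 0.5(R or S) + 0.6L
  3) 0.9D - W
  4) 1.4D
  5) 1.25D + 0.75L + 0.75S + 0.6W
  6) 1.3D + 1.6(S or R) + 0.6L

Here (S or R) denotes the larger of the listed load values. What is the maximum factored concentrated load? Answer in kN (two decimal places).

(R or S) → R = 99 kN; (S or R) → R = 99 kN.
1) 1.25(215) + 1.5(158) + 0.5(10) = 510.75
2) 1.35(215) + 0.6(40) + 0.5(99) + 0.6(158) = 458.55
3) 0.9(215) - 1.0(40) = 153.50
4) 1.4(215) = 301.00
5) 1.25(215) + 0.75(158) + 0.75(10) + 0.6(40) = 418.75
6) 1.3(215) + 1.6(99) + 0.6(158) = 532.70
Maximum is from combination 6.

532.70 kN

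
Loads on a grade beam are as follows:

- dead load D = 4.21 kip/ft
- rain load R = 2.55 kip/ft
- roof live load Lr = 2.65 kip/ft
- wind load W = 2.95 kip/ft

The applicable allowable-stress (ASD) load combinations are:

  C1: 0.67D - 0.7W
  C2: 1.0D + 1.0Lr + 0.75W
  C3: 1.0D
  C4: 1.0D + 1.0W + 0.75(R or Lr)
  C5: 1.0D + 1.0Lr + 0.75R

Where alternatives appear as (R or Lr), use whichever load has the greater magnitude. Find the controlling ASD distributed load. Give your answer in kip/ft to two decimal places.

(R or Lr) → Lr = 2.65 kip/ft.
C1: 0.67(4.21) - 0.7(2.95) = 0.76
C2: 1.0(4.21) + 1.0(2.65) + 0.75(2.95) = 4.21 + 2.65 + 2.21 = 9.07
C3: 1.0(4.21) = 4.21
C4: 1.0(4.21) + 1.0(2.95) + 0.75(2.65) = 4.21 + 2.95 + 1.99 = 9.15
C5: 1.0(4.21) + 1.0(2.65) + 0.75(2.55) = 4.21 + 2.65 + 1.91 = 8.77
The controlling combination is 4, giving 9.15 kip/ft.

9.15 kip/ft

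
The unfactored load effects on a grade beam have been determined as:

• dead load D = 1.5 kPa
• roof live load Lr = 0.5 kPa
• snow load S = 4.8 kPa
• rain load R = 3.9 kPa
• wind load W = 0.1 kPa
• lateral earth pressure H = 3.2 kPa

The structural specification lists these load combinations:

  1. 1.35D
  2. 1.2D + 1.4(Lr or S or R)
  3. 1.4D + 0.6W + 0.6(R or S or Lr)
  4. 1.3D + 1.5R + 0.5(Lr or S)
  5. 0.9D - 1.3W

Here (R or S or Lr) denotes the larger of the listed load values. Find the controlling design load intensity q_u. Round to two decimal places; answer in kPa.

10.20 kPa

(Lr or S or R) → S = 4.8 kPa; (R or S or Lr) → S = 4.8 kPa; (Lr or S) → S = 4.8 kPa.
1. 1.35(1.5) = 2.03
2. 1.2(1.5) + 1.4(4.8) = 1.80 + 6.72 = 8.52
3. 1.4(1.5) + 0.6(0.1) + 0.6(4.8) = 2.10 + 0.06 + 2.88 = 5.04
4. 1.3(1.5) + 1.5(3.9) + 0.5(4.8) = 1.95 + 5.85 + 2.40 = 10.20
5. 0.9(1.5) - 1.3(0.1) = 1.35 - 0.13 = 1.22
The controlling combination is 4, giving 10.20 kPa.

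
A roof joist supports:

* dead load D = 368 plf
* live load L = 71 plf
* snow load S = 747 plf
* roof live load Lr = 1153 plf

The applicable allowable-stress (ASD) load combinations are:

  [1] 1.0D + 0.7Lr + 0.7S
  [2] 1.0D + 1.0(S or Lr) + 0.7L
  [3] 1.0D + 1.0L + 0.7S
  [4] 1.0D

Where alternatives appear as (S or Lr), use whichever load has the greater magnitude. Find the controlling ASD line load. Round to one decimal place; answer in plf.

1698.0 plf

(S or Lr) → Lr = 1153 plf.
[1] 1.0(368) + 0.7(1153) + 0.7(747) = 1698.0
[2] 1.0(368) + 1.0(1153) + 0.7(71) = 1570.7
[3] 1.0(368) + 1.0(71) + 0.7(747) = 961.9
[4] 1.0(368) = 368.0
Maximum is from combination 1.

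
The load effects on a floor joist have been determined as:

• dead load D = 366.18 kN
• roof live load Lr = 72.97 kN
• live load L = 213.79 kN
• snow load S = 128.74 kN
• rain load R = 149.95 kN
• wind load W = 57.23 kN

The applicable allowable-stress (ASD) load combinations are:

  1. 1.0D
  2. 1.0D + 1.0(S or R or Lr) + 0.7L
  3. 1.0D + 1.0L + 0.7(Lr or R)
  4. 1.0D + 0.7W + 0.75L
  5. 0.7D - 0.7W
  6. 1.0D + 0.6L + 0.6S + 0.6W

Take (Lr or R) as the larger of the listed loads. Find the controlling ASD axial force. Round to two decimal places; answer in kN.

(S or R or Lr) → R = 149.95 kN; (Lr or R) → R = 149.95 kN.
1. 1.0(366.18) = 366.18
2. 1.0(366.18) + 1.0(149.95) + 0.7(213.79) = 665.78
3. 1.0(366.18) + 1.0(213.79) + 0.7(149.95) = 684.94
4. 1.0(366.18) + 0.7(57.23) + 0.75(213.79) = 566.58
5. 0.7(366.18) - 0.7(57.23) = 216.27
6. 1.0(366.18) + 0.6(213.79) + 0.6(128.74) + 0.6(57.23) = 606.04
Combination 3 governs: N = 684.94 kN.

684.94 kN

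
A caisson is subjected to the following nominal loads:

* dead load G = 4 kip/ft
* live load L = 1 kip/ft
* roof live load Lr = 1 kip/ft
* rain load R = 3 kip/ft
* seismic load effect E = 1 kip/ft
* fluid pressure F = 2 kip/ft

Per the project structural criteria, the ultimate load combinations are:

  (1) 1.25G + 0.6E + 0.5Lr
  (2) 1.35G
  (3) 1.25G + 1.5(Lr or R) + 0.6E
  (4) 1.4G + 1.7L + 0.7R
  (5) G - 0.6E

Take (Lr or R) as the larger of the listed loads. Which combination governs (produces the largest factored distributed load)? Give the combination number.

(Lr or R) → R = 3 kip/ft.
(1) 1.25(4) + 0.6(1) + 0.5(1) = 5.0 + 0.6 + 0.5 = 6.1
(2) 1.35(4) = 5.4
(3) 1.25(4) + 1.5(3) + 0.6(1) = 5.0 + 4.5 + 0.6 = 10.1
(4) 1.4(4) + 1.7(1) + 0.7(3) = 5.6 + 1.7 + 2.1 = 9.4
(5) 1.0(4) - 0.6(1) = 4.0 - 0.6 = 3.4
The largest value is 10.1 kip/ft from combination 3.

Combination 3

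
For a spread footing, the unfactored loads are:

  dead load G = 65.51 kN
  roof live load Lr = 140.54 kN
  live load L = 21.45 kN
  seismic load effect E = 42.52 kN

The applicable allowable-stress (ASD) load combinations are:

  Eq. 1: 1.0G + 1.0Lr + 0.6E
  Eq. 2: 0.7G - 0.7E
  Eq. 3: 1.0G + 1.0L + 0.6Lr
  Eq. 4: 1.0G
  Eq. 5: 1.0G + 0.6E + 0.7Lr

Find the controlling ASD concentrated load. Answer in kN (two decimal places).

Eq. 1: 1.0(65.51) + 1.0(140.54) + 0.6(42.52) = 231.56
Eq. 2: 0.7(65.51) - 0.7(42.52) = 16.09
Eq. 3: 1.0(65.51) + 1.0(21.45) + 0.6(140.54) = 171.28
Eq. 4: 1.0(65.51) = 65.51
Eq. 5: 1.0(65.51) + 0.6(42.52) + 0.7(140.54) = 189.40
The controlling combination is 1, giving 231.56 kN.

231.56 kN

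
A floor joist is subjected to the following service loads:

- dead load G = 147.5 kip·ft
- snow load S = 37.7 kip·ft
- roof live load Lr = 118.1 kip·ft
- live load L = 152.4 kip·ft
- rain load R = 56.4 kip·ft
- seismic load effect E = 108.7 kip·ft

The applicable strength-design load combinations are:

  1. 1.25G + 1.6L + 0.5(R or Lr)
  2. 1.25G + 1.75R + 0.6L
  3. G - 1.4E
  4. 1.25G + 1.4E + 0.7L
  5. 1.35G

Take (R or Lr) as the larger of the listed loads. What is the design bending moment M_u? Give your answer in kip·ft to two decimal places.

487.27 kip·ft

(R or Lr) → Lr = 118.1 kip·ft.
1. 1.25(147.5) + 1.6(152.4) + 0.5(118.1) = 184.38 + 243.84 + 59.05 = 487.27
2. 1.25(147.5) + 1.75(56.4) + 0.6(152.4) = 184.38 + 98.70 + 91.44 = 374.52
3. 1.0(147.5) - 1.4(108.7) = 147.50 - 152.18 = -4.68
4. 1.25(147.5) + 1.4(108.7) + 0.7(152.4) = 184.38 + 152.18 + 106.68 = 443.24
5. 1.35(147.5) = 199.13
Combination 1 governs: M_u = 487.27 kip·ft.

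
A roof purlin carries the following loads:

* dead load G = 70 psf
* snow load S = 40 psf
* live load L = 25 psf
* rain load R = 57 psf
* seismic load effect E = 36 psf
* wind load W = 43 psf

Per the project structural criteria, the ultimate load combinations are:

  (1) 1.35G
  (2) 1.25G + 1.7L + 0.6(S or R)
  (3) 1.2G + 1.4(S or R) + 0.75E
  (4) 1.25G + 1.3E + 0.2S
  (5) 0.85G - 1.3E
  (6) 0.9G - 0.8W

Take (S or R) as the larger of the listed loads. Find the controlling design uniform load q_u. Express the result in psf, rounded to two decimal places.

(S or R) → R = 57 psf.
(1) 1.35(70) = 94.50
(2) 1.25(70) + 1.7(25) + 0.6(57) = 87.50 + 42.50 + 34.20 = 164.20
(3) 1.2(70) + 1.4(57) + 0.75(36) = 84.00 + 79.80 + 27.00 = 190.80
(4) 1.25(70) + 1.3(36) + 0.2(40) = 87.50 + 46.80 + 8.00 = 142.30
(5) 0.85(70) - 1.3(36) = 59.50 - 46.80 = 12.70
(6) 0.9(70) - 0.8(43) = 63.00 - 34.40 = 28.60
The controlling combination is 3, giving 190.80 psf.

190.80 psf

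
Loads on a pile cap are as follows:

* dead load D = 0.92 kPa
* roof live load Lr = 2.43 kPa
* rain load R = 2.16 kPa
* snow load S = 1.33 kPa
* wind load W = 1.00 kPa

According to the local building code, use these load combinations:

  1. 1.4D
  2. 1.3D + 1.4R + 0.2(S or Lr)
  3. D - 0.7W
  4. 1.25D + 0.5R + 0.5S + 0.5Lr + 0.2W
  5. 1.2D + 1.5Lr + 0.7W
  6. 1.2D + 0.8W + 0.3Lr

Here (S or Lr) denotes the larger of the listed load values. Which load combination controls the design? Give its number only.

(S or Lr) → Lr = 2.43 kPa.
1. 1.4(0.92) = 1.29
2. 1.3(0.92) + 1.4(2.16) + 0.2(2.43) = 4.71
3. 1.0(0.92) - 0.7(1.00) = 0.22
4. 1.25(0.92) + 0.5(2.16) + 0.5(1.33) + 0.5(2.43) + 0.2(1.00) = 4.31
5. 1.2(0.92) + 1.5(2.43) + 0.7(1.00) = 5.45
6. 1.2(0.92) + 0.8(1.00) + 0.3(2.43) = 2.63
The largest value is 5.45 kPa from combination 5.

Combination 5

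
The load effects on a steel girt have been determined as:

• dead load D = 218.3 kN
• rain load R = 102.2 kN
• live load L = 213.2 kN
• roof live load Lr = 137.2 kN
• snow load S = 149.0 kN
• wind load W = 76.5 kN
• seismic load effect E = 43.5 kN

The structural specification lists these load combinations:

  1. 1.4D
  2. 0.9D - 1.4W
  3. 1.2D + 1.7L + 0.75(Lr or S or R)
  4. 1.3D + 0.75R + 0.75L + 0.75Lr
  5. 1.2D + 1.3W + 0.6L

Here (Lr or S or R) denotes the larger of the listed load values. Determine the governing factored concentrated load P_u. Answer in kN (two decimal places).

(Lr or S or R) → S = 149.0 kN.
1. 1.4(218.3) = 305.62
2. 0.9(218.3) - 1.4(76.5) = 196.47 - 107.10 = 89.37
3. 1.2(218.3) + 1.7(213.2) + 0.75(149.0) = 261.96 + 362.44 + 111.75 = 736.15
4. 1.3(218.3) + 0.75(102.2) + 0.75(213.2) + 0.75(137.2) = 283.79 + 76.65 + 159.90 + 102.90 = 623.24
5. 1.2(218.3) + 1.3(76.5) + 0.6(213.2) = 261.96 + 99.45 + 127.92 = 489.33
Combination 3 governs: P_u = 736.15 kN.

736.15 kN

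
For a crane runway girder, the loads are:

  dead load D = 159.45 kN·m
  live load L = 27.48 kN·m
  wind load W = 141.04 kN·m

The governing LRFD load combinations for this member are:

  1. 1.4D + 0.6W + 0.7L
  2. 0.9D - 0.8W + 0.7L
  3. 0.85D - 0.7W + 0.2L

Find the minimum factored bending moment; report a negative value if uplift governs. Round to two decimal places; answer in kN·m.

1. 1.4(159.45) + 0.6(141.04) + 0.7(27.48) = 223.23 + 84.62 + 19.24 = 327.09
2. 0.9(159.45) - 0.8(141.04) + 0.7(27.48) = 49.91
3. 0.85(159.45) - 0.7(141.04) + 0.2(27.48) = 135.53 - 98.73 + 5.50 = 42.30
Combination 3 gives the minimum: 42.30 kN·m.

42.30 kN·m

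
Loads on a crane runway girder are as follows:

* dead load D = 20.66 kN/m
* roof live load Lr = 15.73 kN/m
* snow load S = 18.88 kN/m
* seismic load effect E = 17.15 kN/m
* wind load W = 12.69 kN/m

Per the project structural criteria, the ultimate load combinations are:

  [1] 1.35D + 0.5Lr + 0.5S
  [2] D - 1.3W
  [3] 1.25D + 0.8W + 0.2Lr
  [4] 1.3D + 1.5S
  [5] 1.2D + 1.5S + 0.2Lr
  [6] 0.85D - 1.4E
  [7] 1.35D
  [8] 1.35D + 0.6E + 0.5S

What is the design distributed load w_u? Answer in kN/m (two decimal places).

[1] 1.35(20.66) + 0.5(15.73) + 0.5(18.88) = 45.20
[2] 1.0(20.66) - 1.3(12.69) = 4.16
[3] 1.25(20.66) + 0.8(12.69) + 0.2(15.73) = 39.12
[4] 1.3(20.66) + 1.5(18.88) = 55.18
[5] 1.2(20.66) + 1.5(18.88) + 0.2(15.73) = 56.26
[6] 0.85(20.66) - 1.4(17.15) = -6.45
[7] 1.35(20.66) = 27.89
[8] 1.35(20.66) + 0.6(17.15) + 0.5(18.88) = 47.62
Combination 5 governs: w_u = 56.26 kN/m.

56.26 kN/m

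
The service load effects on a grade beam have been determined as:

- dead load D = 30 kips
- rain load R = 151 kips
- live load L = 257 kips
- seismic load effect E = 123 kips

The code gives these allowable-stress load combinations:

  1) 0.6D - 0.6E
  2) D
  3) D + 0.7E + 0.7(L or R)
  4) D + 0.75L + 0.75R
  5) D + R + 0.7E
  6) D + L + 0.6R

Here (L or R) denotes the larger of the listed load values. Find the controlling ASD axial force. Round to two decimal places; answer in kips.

(L or R) → L = 257 kips.
1) 0.6(30) - 0.6(123) = 18.00 - 73.80 = -55.80
2) 1.0(30) = 30.00
3) 1.0(30) + 0.7(123) + 0.7(257) = 30.00 + 86.10 + 179.90 = 296.00
4) 1.0(30) + 0.75(257) + 0.75(151) = 30.00 + 192.75 + 113.25 = 336.00
5) 1.0(30) + 1.0(151) + 0.7(123) = 30.00 + 151.00 + 86.10 = 267.10
6) 1.0(30) + 1.0(257) + 0.6(151) = 30.00 + 257.00 + 90.60 = 377.60
Maximum is from combination 6.

377.60 kips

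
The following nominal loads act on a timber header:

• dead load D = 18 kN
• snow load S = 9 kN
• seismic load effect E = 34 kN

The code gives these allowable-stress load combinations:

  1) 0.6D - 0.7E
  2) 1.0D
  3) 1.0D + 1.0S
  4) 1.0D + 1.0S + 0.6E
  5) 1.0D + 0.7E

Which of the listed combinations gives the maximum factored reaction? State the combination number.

1) 0.6(18) - 0.7(34) = 10.8 - 23.8 = -13.0
2) 1.0(18) = 18.0
3) 1.0(18) + 1.0(9) = 18.0 + 9.0 = 27.0
4) 1.0(18) + 1.0(9) + 0.6(34) = 18.0 + 9.0 + 20.4 = 47.4
5) 1.0(18) + 0.7(34) = 18.0 + 23.8 = 41.8
The largest value is 47.4 kN from combination 4.

Combination 4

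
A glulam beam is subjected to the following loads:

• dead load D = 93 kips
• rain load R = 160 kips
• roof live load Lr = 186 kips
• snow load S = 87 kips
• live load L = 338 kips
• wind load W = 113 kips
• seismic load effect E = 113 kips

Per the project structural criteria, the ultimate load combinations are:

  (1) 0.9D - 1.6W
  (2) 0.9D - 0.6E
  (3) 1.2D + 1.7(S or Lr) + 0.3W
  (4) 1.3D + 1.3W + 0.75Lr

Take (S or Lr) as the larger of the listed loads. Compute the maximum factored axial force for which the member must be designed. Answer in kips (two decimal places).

461.70 kips

(S or Lr) → Lr = 186 kips.
(1) 0.9(93) - 1.6(113) = 83.70 - 180.80 = -97.10
(2) 0.9(93) - 0.6(113) = 83.70 - 67.80 = 15.90
(3) 1.2(93) + 1.7(186) + 0.3(113) = 111.60 + 316.20 + 33.90 = 461.70
(4) 1.3(93) + 1.3(113) + 0.75(186) = 120.90 + 146.90 + 139.50 = 407.30
Combination 3 governs: P_u = 461.70 kips.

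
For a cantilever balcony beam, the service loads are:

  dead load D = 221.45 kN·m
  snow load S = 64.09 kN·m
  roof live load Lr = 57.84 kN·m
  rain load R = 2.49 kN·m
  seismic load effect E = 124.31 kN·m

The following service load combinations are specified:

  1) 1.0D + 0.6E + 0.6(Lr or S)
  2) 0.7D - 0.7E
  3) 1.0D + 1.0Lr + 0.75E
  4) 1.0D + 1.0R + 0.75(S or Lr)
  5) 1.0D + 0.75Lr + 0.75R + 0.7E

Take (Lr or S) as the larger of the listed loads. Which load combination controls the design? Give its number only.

Combination 3

(Lr or S) → S = 64.09 kN·m; (S or Lr) → S = 64.09 kN·m.
1) 1.0(221.45) + 0.6(124.31) + 0.6(64.09) = 221.45 + 74.59 + 38.45 = 334.49
2) 0.7(221.45) - 0.7(124.31) = 155.02 - 87.02 = 68.00
3) 1.0(221.45) + 1.0(57.84) + 0.75(124.31) = 221.45 + 57.84 + 93.23 = 372.52
4) 1.0(221.45) + 1.0(2.49) + 0.75(64.09) = 221.45 + 2.49 + 48.07 = 272.01
5) 1.0(221.45) + 0.75(57.84) + 0.75(2.49) + 0.7(124.31) = 353.71
The largest value is 372.52 kN·m from combination 3.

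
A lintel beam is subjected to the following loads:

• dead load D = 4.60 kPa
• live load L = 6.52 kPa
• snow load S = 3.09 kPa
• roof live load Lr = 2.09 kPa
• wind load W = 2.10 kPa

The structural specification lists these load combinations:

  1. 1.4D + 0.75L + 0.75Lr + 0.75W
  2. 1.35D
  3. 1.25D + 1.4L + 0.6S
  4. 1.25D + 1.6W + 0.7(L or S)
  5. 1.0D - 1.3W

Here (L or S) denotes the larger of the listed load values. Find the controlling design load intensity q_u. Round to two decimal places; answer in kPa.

(L or S) → L = 6.52 kPa.
1. 1.4(4.60) + 0.75(6.52) + 0.75(2.09) + 0.75(2.10) = 14.47
2. 1.35(4.60) = 6.21
3. 1.25(4.60) + 1.4(6.52) + 0.6(3.09) = 5.75 + 9.13 + 1.85 = 16.73
4. 1.25(4.60) + 1.6(2.10) + 0.7(6.52) = 5.75 + 3.36 + 4.56 = 13.67
5. 1.0(4.60) - 1.3(2.10) = 4.60 - 2.73 = 1.87
Combination 3 governs: q_u = 16.73 kPa.

16.73 kPa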